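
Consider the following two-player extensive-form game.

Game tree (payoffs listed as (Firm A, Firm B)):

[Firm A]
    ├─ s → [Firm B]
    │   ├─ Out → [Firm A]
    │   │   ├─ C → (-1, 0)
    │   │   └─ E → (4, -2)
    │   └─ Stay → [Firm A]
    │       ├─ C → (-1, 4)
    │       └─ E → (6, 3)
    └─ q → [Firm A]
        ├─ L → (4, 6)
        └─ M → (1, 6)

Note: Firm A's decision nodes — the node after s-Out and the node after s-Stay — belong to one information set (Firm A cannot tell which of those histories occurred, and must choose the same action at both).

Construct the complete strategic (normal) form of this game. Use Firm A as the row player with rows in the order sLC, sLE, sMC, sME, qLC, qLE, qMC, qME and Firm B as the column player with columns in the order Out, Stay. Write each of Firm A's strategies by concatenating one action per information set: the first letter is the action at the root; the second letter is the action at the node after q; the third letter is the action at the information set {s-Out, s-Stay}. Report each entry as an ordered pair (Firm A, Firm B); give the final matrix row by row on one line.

sLC: (-1,0) (-1,4) | sLE: (4,-2) (6,3) | sMC: (-1,0) (-1,4) | sME: (4,-2) (6,3) | qLC: (4,6) (4,6) | qLE: (4,6) (4,6) | qMC: (1,6) (1,6) | qME: (1,6) (1,6)

Row sLC: Out→(-1,0), Stay→(-1,4)
Row sLE: Out→(4,-2), Stay→(6,3)
Row sMC: Out→(-1,0), Stay→(-1,4)
Row sME: Out→(4,-2), Stay→(6,3)
Row qLC: Out→(4,6), Stay→(4,6)
Row qLE: Out→(4,6), Stay→(4,6)
Row qMC: Out→(1,6), Stay→(1,6)
Row qME: Out→(1,6), Stay→(1,6)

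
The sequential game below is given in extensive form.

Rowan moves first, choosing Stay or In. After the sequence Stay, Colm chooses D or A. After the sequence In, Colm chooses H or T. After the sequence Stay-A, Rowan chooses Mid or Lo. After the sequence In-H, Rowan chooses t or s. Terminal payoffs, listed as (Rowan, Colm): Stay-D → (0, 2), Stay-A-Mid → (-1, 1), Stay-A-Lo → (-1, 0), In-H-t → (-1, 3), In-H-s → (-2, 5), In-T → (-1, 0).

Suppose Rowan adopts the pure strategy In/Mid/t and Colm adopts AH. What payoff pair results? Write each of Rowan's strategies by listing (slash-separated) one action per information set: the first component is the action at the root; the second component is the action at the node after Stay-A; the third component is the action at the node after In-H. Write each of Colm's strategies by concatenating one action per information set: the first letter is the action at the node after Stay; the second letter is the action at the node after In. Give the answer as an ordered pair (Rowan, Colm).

(-1, 3)

Trace the play path from the root:
  Rowan plays In
  Colm plays H at [In]
  Rowan plays t at [In-H]
→ terminal payoff (-1, 3).
(Rowan's choice at the node after Stay-A is never reached on this path, so it doesn't affect the outcome.)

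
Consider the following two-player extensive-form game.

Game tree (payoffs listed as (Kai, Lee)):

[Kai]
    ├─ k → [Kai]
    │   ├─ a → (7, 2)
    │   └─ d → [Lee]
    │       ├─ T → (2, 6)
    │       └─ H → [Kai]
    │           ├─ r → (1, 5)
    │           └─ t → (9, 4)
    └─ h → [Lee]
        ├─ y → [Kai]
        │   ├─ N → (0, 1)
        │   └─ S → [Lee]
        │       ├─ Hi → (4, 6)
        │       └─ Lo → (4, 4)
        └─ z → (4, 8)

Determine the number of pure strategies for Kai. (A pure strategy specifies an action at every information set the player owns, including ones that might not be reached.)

Kai owns the root with actions {k, h} — two choices.
Kai owns the node after k with actions {a, d} — two choices.
Kai owns the node after h-y with actions {N, S} — two choices.
Kai owns the node after k-d-H with actions {r, t} — two choices.
A pure strategy fixes one action at each information set independently, so the count is the product 2 × 2 × 2 × 2 = 16.
(For reference, Lee has 8 pure strategies, giving a 16×8 normal-form matrix.)

16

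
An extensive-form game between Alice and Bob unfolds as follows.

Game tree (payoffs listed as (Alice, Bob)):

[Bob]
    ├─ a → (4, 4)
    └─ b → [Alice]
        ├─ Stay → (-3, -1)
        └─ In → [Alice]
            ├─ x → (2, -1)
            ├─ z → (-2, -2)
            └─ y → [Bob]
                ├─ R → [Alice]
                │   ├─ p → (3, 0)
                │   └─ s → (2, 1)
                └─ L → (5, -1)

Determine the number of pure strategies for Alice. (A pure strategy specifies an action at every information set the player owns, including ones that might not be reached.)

Alice owns the node after b with actions {Stay, In} — two choices.
Alice owns the node after b-In with actions {x, z, y} — three choices.
Alice owns the node after b-In-y-R with actions {p, s} — two choices.
A pure strategy fixes one action at each information set independently, so the count is the product 2 × 3 × 2 = 12.
(For reference, Bob has 4 pure strategies, giving a 12×4 normal-form matrix.)

12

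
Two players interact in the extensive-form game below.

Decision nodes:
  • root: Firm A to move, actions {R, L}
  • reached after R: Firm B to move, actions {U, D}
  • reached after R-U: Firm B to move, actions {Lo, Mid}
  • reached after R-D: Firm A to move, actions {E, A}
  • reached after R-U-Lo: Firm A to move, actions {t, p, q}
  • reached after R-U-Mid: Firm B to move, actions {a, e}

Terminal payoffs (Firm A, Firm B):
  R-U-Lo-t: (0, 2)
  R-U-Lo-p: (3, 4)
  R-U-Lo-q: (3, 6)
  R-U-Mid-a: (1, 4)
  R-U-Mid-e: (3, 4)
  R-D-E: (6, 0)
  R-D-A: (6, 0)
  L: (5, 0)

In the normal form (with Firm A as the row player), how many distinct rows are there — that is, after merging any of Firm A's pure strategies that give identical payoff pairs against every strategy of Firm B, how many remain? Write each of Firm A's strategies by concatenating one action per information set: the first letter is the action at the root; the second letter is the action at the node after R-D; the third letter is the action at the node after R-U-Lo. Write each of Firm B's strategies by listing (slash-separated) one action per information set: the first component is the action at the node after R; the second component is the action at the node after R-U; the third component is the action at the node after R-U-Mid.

4

Firm A has 12 pure strategies: REt, REp, REq, RAt, RAp, RAq, LEt, LEp, LEq, LAt, LAp, LAq. Columns: U/Lo/a, U/Lo/e, U/Mid/a, U/Mid/e, D/Lo/a, D/Lo/e, D/Mid/a, D/Mid/e.
{REt, RAt} → row (0,2) (0,2) (1,4) (3,4) (6,0) (6,0) (6,0) (6,0)
{REp, RAp} → row (3,4) (3,4) (1,4) (3,4) (6,0) (6,0) (6,0) (6,0)
{REq, RAq} → row (3,6) (3,6) (1,4) (3,4) (6,0) (6,0) (6,0) (6,0)
{LEt, LEp, LEq, LAt, LAp, LAq} → row (5,0) (5,0) (5,0) (5,0) (5,0) (5,0) (5,0) (5,0)
That's 4 distinct rows out of 12 strategies.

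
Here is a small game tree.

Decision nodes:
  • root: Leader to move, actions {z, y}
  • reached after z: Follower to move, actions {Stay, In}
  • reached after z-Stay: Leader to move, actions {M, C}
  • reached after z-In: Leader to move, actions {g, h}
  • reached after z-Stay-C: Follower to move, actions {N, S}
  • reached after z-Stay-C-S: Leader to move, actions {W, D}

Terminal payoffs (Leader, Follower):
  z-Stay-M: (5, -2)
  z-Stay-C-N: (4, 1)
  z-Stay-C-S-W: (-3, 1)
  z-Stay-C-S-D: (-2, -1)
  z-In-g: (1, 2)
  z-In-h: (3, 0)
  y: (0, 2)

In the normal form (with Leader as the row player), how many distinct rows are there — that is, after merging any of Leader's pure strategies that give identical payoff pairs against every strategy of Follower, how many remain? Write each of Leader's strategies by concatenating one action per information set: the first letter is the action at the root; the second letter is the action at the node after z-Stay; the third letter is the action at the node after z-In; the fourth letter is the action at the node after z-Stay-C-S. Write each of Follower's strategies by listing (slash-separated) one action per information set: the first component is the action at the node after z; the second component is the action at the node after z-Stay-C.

Leader has 16 pure strategies: zMgW, zMgD, zMhW, zMhD, zCgW, zCgD, zChW, zChD, yMgW, yMgD, yMhW, yMhD, yCgW, yCgD, yChW, yChD. Columns: Stay/N, Stay/S, In/N, In/S.
{zMgW, zMgD} → row (5,-2) (5,-2) (1,2) (1,2)
{zMhW, zMhD} → row (5,-2) (5,-2) (3,0) (3,0)
{zCgW} → row (4,1) (-3,1) (1,2) (1,2)
{zCgD} → row (4,1) (-2,-1) (1,2) (1,2)
{zChW} → row (4,1) (-3,1) (3,0) (3,0)
{zChD} → row (4,1) (-2,-1) (3,0) (3,0)
{yMgW, yMgD, yMhW, yMhD, yCgW, yCgD, yChW, yChD} → row (0,2) (0,2) (0,2) (0,2)
That's 7 distinct rows out of 16 strategies.

7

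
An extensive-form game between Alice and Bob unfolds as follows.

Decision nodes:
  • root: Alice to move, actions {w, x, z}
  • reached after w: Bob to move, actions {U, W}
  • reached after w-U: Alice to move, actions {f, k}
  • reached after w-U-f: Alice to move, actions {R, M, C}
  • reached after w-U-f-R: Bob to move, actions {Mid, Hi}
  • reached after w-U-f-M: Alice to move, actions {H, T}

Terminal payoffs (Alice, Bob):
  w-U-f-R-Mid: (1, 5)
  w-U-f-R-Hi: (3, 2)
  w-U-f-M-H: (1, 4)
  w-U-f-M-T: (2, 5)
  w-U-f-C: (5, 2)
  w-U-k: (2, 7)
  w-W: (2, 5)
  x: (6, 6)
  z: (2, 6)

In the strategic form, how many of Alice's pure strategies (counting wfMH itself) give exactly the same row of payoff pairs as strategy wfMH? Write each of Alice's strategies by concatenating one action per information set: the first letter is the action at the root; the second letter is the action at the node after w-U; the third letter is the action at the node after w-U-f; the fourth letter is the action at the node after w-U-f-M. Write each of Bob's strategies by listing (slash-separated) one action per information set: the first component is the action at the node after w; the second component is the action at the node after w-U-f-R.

Row for wfMH (columns U/Mid, U/Hi, W/Mid, W/Hi): (1,4) (1,4) (2,5) (2,5).
Every one of Alice's information sets is on the play path for some reply by Bob when Alice follows wfMH.
Changing the action at any of them therefore changes at least one column, so only wfMH itself gives this row.

1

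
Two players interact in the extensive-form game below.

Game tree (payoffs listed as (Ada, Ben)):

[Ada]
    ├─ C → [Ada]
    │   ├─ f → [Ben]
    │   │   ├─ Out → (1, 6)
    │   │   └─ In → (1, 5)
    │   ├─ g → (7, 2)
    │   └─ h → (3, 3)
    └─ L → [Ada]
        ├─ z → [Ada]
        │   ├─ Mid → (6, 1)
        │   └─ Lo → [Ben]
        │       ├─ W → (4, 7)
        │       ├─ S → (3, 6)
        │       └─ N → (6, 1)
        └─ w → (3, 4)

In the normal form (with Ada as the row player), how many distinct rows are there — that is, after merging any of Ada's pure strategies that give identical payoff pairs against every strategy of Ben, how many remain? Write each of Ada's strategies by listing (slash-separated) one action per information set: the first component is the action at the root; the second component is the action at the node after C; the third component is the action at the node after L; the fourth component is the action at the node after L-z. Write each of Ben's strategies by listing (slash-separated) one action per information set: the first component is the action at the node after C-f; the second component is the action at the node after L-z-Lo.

6

Ada has 24 pure strategies: C/f/z/Mid, C/f/z/Lo, C/f/w/Mid, C/f/w/Lo, C/g/z/Mid, C/g/z/Lo, C/g/w/Mid, C/g/w/Lo, C/h/z/Mid, C/h/z/Lo, C/h/w/Mid, C/h/w/Lo, L/f/z/Mid, L/f/z/Lo, L/f/w/Mid, L/f/w/Lo, L/g/z/Mid, L/g/z/Lo, L/g/w/Mid, L/g/w/Lo, L/h/z/Mid, L/h/z/Lo, L/h/w/Mid, L/h/w/Lo. Columns: Out/W, Out/S, Out/N, In/W, In/S, In/N.
{C/f/z/Mid, C/f/z/Lo, C/f/w/Mid, C/f/w/Lo} → row (1,6) (1,6) (1,6) (1,5) (1,5) (1,5)
{C/g/z/Mid, C/g/z/Lo, C/g/w/Mid, C/g/w/Lo} → row (7,2) (7,2) (7,2) (7,2) (7,2) (7,2)
{C/h/z/Mid, C/h/z/Lo, C/h/w/Mid, C/h/w/Lo} → row (3,3) (3,3) (3,3) (3,3) (3,3) (3,3)
{L/f/z/Mid, L/g/z/Mid, L/h/z/Mid} → row (6,1) (6,1) (6,1) (6,1) (6,1) (6,1)
{L/f/z/Lo, L/g/z/Lo, L/h/z/Lo} → row (4,7) (3,6) (6,1) (4,7) (3,6) (6,1)
{L/f/w/Mid, L/f/w/Lo, L/g/w/Mid, L/g/w/Lo, L/h/w/Mid, L/h/w/Lo} → row (3,4) (3,4) (3,4) (3,4) (3,4) (3,4)
That's 6 distinct rows out of 24 strategies.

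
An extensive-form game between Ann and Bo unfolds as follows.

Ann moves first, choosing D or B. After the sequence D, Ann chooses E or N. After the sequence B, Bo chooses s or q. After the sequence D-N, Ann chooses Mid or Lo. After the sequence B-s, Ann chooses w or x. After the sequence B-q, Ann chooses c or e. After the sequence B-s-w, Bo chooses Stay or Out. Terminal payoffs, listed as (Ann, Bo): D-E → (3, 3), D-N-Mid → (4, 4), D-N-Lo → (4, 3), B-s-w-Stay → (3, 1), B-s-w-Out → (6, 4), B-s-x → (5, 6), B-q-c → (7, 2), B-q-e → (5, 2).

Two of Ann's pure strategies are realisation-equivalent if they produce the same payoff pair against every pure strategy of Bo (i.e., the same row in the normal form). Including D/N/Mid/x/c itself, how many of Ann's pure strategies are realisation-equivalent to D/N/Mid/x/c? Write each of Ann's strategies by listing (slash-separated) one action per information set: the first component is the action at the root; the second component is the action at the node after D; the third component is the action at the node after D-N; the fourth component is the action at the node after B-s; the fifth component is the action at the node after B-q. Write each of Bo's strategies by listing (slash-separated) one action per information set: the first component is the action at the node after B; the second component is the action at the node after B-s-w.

4

Row for D/N/Mid/x/c (columns s/Stay, s/Out, q/Stay, q/Out): (4,4) (4,4) (4,4) (4,4).
Under D/N/Mid/x/c, Ann's choice at the node after B-s and at the node after B-q can never be reached regardless of what Bo does, so varying those choices leaves every outcome unchanged.
Holding the reachable choices fixed and varying the unreachable ones freely already gives 2 × 2 = 4 equivalent strategies.
No other strategy reproduces this row, so those 4 are the full class: D/N/Mid/w/c, D/N/Mid/w/e, D/N/Mid/x/c, D/N/Mid/x/e.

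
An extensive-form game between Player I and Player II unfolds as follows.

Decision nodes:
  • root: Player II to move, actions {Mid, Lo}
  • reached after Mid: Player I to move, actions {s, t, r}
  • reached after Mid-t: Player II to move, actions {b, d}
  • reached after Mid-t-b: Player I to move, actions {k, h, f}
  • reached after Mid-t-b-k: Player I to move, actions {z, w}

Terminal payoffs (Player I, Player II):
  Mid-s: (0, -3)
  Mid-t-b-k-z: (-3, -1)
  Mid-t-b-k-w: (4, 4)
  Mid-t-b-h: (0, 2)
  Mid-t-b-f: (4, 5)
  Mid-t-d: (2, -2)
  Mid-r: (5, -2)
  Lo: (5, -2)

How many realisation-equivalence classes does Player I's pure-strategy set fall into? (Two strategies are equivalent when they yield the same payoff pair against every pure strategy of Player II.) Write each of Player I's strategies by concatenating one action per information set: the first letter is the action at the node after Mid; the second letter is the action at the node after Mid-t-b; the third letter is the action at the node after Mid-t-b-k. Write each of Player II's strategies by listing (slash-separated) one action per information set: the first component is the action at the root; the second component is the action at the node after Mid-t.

6

Player I has 18 pure strategies: skz, skw, shz, shw, sfz, sfw, tkz, tkw, thz, thw, tfz, tfw, rkz, rkw, rhz, rhw, rfz, rfw. Columns: Mid/b, Mid/d, Lo/b, Lo/d.
{skz, skw, shz, shw, sfz, sfw} → row (0,-3) (0,-3) (5,-2) (5,-2)
{tkz} → row (-3,-1) (2,-2) (5,-2) (5,-2)
{tkw} → row (4,4) (2,-2) (5,-2) (5,-2)
{thz, thw} → row (0,2) (2,-2) (5,-2) (5,-2)
{tfz, tfw} → row (4,5) (2,-2) (5,-2) (5,-2)
{rkz, rkw, rhz, rhw, rfz, rfw} → row (5,-2) (5,-2) (5,-2) (5,-2)
That's 6 distinct rows out of 18 strategies.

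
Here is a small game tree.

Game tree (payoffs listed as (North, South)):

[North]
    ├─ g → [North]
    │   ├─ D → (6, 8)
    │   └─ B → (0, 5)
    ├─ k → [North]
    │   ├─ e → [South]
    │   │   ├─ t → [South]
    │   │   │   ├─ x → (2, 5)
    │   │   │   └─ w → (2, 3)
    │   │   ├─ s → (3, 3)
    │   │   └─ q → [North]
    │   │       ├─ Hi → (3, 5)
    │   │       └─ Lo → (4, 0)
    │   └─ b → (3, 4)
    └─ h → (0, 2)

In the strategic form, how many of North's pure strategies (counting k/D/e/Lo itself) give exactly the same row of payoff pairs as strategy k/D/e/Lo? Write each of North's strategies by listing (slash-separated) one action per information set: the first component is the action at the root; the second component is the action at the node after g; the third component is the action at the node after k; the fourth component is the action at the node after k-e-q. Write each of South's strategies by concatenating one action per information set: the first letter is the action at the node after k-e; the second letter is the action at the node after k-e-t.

2

Row for k/D/e/Lo (columns tx, tw, sx, sw, qx, qw): (2,5) (2,3) (3,3) (3,3) (4,0) (4,0).
Under k/D/e/Lo, North's choice at the node after g can never be reached regardless of what South does, so varying those choices leaves every outcome unchanged.
Holding the reachable choices fixed and varying the unreachable one freely already gives 2 equivalent strategies.
No other strategy reproduces this row, so those 2 are the full class: k/D/e/Lo, k/B/e/Lo.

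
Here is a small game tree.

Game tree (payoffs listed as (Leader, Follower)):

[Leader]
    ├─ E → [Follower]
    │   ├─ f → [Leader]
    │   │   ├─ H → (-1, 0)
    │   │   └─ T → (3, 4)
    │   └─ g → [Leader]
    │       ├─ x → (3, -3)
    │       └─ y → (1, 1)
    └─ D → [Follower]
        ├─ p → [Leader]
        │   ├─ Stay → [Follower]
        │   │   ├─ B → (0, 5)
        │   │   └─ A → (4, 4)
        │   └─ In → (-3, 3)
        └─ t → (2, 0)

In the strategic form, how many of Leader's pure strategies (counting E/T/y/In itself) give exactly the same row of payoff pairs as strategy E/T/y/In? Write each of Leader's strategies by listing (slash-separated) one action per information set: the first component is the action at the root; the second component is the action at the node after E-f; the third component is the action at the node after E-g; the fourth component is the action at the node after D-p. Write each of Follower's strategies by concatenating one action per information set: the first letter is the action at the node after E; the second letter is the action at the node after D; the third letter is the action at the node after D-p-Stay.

Row for E/T/y/In (columns fpB, fpA, ftB, ftA, gpB, gpA, gtB, gtA): (3,4) (3,4) (3,4) (3,4) (1,1) (1,1) (1,1) (1,1).
Under E/T/y/In, Leader's choice at the node after D-p can never be reached regardless of what Follower does, so varying those choices leaves every outcome unchanged.
Holding the reachable choices fixed and varying the unreachable one freely already gives 2 equivalent strategies.
No other strategy reproduces this row, so those 2 are the full class: E/T/y/Stay, E/T/y/In.

2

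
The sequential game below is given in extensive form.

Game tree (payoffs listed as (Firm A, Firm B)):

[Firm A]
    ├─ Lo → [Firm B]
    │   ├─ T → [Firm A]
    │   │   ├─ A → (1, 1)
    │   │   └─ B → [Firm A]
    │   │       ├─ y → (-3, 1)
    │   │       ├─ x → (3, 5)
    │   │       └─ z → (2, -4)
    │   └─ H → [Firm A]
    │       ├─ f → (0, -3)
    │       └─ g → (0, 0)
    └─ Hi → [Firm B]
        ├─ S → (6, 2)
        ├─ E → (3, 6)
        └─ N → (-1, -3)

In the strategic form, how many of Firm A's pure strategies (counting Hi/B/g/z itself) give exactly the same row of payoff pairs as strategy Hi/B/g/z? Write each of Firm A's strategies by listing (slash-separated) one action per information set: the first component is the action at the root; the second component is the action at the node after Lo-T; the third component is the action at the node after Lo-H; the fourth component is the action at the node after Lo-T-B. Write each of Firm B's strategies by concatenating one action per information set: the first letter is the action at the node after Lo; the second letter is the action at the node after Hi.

12

Row for Hi/B/g/z (columns TS, TE, TN, HS, HE, HN): (6,2) (3,6) (-1,-3) (6,2) (3,6) (-1,-3).
Under Hi/B/g/z, Firm A's choice at the node after Lo-T and at the node after Lo-H and at the node after Lo-T-B can never be reached regardless of what Firm B does, so varying those choices leaves every outcome unchanged.
Holding the reachable choices fixed and varying the unreachable ones freely already gives 2 × 2 × 3 = 12 equivalent strategies.
No other strategy reproduces this row, so those 12 are the full class: Hi/A/f/y, Hi/A/f/x, Hi/A/f/z, Hi/A/g/y, Hi/A/g/x, Hi/A/g/z, Hi/B/f/y, Hi/B/f/x, Hi/B/f/z, Hi/B/g/y, Hi/B/g/x, Hi/B/g/z.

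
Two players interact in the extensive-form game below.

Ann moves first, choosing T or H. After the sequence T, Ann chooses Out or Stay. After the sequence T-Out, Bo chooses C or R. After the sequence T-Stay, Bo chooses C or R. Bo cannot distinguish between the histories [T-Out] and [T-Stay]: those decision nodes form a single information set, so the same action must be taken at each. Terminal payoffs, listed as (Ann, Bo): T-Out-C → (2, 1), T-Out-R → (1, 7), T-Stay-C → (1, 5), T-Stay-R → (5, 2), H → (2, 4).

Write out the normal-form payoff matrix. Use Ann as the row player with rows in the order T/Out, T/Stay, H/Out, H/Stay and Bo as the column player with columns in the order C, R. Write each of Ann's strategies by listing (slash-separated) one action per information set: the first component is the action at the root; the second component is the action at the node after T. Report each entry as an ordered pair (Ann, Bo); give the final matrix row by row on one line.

Row T/Out: C→(2,1), R→(1,7)
Row T/Stay: C→(1,5), R→(5,2)
Row H/Out: C→(2,4), R→(2,4)
Row H/Stay: C→(2,4), R→(2,4)

T/Out: (2,1) (1,7) | T/Stay: (1,5) (5,2) | H/Out: (2,4) (2,4) | H/Stay: (2,4) (2,4)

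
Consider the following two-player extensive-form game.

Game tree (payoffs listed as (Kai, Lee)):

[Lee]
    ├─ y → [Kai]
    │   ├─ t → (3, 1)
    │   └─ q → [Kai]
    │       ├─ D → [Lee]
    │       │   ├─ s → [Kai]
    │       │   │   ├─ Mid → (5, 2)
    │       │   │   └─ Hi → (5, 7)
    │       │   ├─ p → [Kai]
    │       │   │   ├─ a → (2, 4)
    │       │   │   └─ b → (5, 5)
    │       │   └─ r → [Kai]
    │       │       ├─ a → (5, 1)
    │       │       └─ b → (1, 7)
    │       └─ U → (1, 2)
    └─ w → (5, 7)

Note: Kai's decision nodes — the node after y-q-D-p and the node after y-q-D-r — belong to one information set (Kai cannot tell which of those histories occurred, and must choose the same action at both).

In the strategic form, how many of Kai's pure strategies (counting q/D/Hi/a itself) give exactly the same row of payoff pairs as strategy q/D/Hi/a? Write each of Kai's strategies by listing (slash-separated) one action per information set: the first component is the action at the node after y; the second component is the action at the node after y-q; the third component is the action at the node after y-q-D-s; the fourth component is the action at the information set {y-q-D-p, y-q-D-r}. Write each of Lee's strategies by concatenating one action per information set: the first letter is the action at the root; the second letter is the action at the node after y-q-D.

1

Row for q/D/Hi/a (columns ys, yp, yr, ws, wp, wr): (5,7) (2,4) (5,1) (5,7) (5,7) (5,7).
Every one of Kai's information sets is on the play path for some reply by Lee when Kai follows q/D/Hi/a.
Changing the action at any of them therefore changes at least one column, so only q/D/Hi/a itself gives this row.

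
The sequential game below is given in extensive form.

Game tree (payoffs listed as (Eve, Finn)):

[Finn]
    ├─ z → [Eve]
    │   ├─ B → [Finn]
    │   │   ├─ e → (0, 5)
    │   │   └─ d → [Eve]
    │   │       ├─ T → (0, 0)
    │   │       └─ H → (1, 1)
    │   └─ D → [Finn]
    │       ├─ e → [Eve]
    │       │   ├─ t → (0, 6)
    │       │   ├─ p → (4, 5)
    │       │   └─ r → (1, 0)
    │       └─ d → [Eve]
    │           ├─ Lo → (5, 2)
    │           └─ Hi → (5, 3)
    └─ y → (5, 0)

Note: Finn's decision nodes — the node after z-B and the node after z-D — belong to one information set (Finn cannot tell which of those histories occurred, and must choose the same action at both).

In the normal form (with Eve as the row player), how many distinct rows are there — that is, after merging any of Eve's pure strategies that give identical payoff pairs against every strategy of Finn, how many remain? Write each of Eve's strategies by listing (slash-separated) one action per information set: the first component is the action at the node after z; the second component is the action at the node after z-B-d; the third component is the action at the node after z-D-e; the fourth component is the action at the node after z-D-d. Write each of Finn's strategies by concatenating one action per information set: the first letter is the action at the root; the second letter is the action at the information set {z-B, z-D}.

8

Eve has 24 pure strategies: B/T/t/Lo, B/T/t/Hi, B/T/p/Lo, B/T/p/Hi, B/T/r/Lo, B/T/r/Hi, B/H/t/Lo, B/H/t/Hi, B/H/p/Lo, B/H/p/Hi, B/H/r/Lo, B/H/r/Hi, D/T/t/Lo, D/T/t/Hi, D/T/p/Lo, D/T/p/Hi, D/T/r/Lo, D/T/r/Hi, D/H/t/Lo, D/H/t/Hi, D/H/p/Lo, D/H/p/Hi, D/H/r/Lo, D/H/r/Hi. Columns: ze, zd, ye, yd.
{B/T/t/Lo, B/T/t/Hi, B/T/p/Lo, B/T/p/Hi, B/T/r/Lo, B/T/r/Hi} → row (0,5) (0,0) (5,0) (5,0)
{B/H/t/Lo, B/H/t/Hi, B/H/p/Lo, B/H/p/Hi, B/H/r/Lo, B/H/r/Hi} → row (0,5) (1,1) (5,0) (5,0)
{D/T/t/Lo, D/H/t/Lo} → row (0,6) (5,2) (5,0) (5,0)
{D/T/t/Hi, D/H/t/Hi} → row (0,6) (5,3) (5,0) (5,0)
{D/T/p/Lo, D/H/p/Lo} → row (4,5) (5,2) (5,0) (5,0)
{D/T/p/Hi, D/H/p/Hi} → row (4,5) (5,3) (5,0) (5,0)
{D/T/r/Lo, D/H/r/Lo} → row (1,0) (5,2) (5,0) (5,0)
{D/T/r/Hi, D/H/r/Hi} → row (1,0) (5,3) (5,0) (5,0)
That's 8 distinct rows out of 24 strategies.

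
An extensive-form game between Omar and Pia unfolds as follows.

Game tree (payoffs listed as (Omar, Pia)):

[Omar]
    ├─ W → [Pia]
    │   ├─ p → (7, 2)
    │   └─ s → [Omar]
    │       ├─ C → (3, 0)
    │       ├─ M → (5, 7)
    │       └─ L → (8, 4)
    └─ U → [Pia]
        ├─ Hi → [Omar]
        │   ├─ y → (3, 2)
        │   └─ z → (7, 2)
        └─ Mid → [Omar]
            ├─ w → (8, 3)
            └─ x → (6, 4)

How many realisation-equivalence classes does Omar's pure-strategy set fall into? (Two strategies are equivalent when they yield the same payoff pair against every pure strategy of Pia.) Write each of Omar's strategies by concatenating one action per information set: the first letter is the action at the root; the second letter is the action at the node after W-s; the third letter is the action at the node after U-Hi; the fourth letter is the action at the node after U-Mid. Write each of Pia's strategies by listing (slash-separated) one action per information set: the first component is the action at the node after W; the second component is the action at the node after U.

Omar has 24 pure strategies: WCyw, WCyx, WCzw, WCzx, WMyw, WMyx, WMzw, WMzx, WLyw, WLyx, WLzw, WLzx, UCyw, UCyx, UCzw, UCzx, UMyw, UMyx, UMzw, UMzx, ULyw, ULyx, ULzw, ULzx. Columns: p/Hi, p/Mid, s/Hi, s/Mid.
{WCyw, WCyx, WCzw, WCzx} → row (7,2) (7,2) (3,0) (3,0)
{WMyw, WMyx, WMzw, WMzx} → row (7,2) (7,2) (5,7) (5,7)
{WLyw, WLyx, WLzw, WLzx} → row (7,2) (7,2) (8,4) (8,4)
{UCyw, UMyw, ULyw} → row (3,2) (8,3) (3,2) (8,3)
{UCyx, UMyx, ULyx} → row (3,2) (6,4) (3,2) (6,4)
{UCzw, UMzw, ULzw} → row (7,2) (8,3) (7,2) (8,3)
{UCzx, UMzx, ULzx} → row (7,2) (6,4) (7,2) (6,4)
That's 7 distinct rows out of 24 strategies.

7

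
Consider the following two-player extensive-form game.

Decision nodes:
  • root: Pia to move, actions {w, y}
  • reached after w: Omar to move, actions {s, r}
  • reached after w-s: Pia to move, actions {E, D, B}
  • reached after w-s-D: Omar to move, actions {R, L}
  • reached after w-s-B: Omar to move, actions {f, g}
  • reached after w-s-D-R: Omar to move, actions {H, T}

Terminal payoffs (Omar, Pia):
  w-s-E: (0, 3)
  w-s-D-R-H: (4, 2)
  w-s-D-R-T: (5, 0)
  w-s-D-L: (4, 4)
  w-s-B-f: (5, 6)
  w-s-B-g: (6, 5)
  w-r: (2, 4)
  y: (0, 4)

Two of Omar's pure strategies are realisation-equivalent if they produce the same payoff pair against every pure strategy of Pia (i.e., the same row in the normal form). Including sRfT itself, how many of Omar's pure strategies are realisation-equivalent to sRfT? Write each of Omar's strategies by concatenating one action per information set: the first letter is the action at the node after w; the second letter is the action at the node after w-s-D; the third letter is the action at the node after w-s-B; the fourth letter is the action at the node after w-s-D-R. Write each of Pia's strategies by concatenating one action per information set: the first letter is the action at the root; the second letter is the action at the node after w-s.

1

Row for sRfT (columns wE, wD, wB, yE, yD, yB): (0,3) (5,0) (5,6) (0,4) (0,4) (0,4).
Every one of Omar's information sets is on the play path for some reply by Pia when Omar follows sRfT.
Changing the action at any of them therefore changes at least one column, so only sRfT itself gives this row.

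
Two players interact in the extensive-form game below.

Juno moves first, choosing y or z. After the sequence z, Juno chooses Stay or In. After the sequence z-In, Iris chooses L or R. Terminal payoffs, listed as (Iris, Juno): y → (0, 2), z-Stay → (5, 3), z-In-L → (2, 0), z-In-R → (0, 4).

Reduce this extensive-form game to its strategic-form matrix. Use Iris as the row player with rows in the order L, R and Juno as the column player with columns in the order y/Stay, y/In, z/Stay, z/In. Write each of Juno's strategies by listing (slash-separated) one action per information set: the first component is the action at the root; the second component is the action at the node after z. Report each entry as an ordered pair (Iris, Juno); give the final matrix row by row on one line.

       y/Stay     y/In   z/Stay     z/In
   L    (0,2)    (0,2)    (5,3)    (2,0)
   R    (0,2)    (0,2)    (5,3)    (0,4)

L: (0,2) (0,2) (5,3) (2,0) | R: (0,2) (0,2) (5,3) (0,4)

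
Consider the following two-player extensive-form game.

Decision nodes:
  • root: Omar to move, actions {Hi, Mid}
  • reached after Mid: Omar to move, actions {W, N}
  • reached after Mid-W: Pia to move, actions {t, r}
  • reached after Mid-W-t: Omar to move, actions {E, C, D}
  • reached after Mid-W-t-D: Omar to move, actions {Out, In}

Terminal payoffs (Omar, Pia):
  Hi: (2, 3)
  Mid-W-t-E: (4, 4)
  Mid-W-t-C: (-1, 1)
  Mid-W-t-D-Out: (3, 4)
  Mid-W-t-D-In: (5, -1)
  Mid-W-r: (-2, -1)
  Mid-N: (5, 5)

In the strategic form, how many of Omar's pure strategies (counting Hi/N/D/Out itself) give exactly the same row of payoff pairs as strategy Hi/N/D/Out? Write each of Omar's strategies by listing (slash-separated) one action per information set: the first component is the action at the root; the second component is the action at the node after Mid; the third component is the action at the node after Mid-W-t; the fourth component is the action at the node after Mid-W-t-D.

12

Row for Hi/N/D/Out (columns t, r): (2,3) (2,3).
Under Hi/N/D/Out, Omar's choice at the node after Mid and at the node after Mid-W-t and at the node after Mid-W-t-D can never be reached regardless of what Pia does, so varying those choices leaves every outcome unchanged.
Holding the reachable choices fixed and varying the unreachable ones freely already gives 2 × 3 × 2 = 12 equivalent strategies.
No other strategy reproduces this row, so those 12 are the full class: Hi/W/E/Out, Hi/W/E/In, Hi/W/C/Out, Hi/W/C/In, Hi/W/D/Out, Hi/W/D/In, Hi/N/E/Out, Hi/N/E/In, Hi/N/C/Out, Hi/N/C/In, Hi/N/D/Out, Hi/N/D/In.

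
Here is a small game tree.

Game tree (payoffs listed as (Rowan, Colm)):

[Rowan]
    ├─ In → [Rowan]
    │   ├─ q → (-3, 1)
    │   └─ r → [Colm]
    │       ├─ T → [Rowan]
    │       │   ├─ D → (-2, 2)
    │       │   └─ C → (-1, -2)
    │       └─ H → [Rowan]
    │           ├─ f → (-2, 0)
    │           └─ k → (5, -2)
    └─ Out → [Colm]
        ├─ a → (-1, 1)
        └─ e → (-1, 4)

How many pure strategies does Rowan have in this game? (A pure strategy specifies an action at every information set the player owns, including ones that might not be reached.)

16

Rowan owns the root with actions {In, Out} — two choices.
Rowan owns the node after In with actions {q, r} — two choices.
Rowan owns the node after In-r-T with actions {D, C} — two choices.
Rowan owns the node after In-r-H with actions {f, k} — two choices.
A pure strategy fixes one action at each information set independently, so the count is the product 2 × 2 × 2 × 2 = 16.
(For reference, Colm has 4 pure strategies, giving a 16×4 normal-form matrix.)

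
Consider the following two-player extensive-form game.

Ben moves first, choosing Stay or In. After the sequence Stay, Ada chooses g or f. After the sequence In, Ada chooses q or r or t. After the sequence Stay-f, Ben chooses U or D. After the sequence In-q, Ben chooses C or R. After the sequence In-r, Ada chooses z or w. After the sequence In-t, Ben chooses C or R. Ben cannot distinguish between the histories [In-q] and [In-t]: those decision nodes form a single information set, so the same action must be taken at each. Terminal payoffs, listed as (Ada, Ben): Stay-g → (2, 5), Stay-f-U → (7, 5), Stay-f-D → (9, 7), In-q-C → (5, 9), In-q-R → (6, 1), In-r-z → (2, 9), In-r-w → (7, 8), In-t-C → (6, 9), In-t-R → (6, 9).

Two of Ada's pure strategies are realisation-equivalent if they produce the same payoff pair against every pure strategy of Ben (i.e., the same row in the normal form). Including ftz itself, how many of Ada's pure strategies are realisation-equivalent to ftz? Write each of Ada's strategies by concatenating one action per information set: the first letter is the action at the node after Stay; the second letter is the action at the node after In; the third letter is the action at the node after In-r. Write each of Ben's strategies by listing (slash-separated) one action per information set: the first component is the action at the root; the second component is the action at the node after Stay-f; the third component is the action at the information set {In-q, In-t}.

2

Row for ftz (columns Stay/U/C, Stay/U/R, Stay/D/C, Stay/D/R, In/U/C, In/U/R, In/D/C, In/D/R): (7,5) (7,5) (9,7) (9,7) (6,9) (6,9) (6,9) (6,9).
Under ftz, Ada's choice at the node after In-r can never be reached regardless of what Ben does, so varying those choices leaves every outcome unchanged.
Holding the reachable choices fixed and varying the unreachable one freely already gives 2 equivalent strategies.
No other strategy reproduces this row, so those 2 are the full class: ftz, ftw.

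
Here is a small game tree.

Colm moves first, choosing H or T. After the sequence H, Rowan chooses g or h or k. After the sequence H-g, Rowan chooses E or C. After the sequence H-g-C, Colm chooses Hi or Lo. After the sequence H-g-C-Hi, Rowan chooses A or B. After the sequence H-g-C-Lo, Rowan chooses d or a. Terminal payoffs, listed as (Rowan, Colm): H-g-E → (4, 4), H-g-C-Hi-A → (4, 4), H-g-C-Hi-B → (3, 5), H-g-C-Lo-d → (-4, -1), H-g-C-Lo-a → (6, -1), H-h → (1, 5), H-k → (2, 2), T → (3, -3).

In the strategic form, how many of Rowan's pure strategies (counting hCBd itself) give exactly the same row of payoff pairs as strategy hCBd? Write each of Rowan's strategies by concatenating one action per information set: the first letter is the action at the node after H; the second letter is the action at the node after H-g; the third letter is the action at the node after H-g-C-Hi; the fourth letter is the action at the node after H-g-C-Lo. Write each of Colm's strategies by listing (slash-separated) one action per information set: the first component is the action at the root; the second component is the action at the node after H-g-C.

8

Row for hCBd (columns H/Hi, H/Lo, T/Hi, T/Lo): (1,5) (1,5) (3,-3) (3,-3).
Under hCBd, Rowan's choice at the node after H-g and at the node after H-g-C-Hi and at the node after H-g-C-Lo can never be reached regardless of what Colm does, so varying those choices leaves every outcome unchanged.
Holding the reachable choices fixed and varying the unreachable ones freely already gives 2 × 2 × 2 = 8 equivalent strategies.
No other strategy reproduces this row, so those 8 are the full class: hEAd, hEAa, hEBd, hEBa, hCAd, hCAa, hCBd, hCBa.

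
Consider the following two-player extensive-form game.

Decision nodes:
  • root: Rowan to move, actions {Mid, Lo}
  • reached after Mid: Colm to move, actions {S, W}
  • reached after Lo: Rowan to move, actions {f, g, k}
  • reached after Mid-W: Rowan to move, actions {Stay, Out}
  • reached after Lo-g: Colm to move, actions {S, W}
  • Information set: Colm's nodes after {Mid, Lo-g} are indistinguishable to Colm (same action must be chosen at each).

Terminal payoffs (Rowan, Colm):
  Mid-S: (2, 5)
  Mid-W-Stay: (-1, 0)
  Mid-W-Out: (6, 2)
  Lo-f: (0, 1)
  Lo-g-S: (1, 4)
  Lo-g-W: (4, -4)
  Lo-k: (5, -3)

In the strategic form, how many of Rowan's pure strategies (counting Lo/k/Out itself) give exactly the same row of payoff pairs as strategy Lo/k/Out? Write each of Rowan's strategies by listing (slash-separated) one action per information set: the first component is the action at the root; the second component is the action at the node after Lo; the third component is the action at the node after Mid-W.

2

Row for Lo/k/Out (columns S, W): (5,-3) (5,-3).
Under Lo/k/Out, Rowan's choice at the node after Mid-W can never be reached regardless of what Colm does, so varying those choices leaves every outcome unchanged.
Holding the reachable choices fixed and varying the unreachable one freely already gives 2 equivalent strategies.
No other strategy reproduces this row, so those 2 are the full class: Lo/k/Stay, Lo/k/Out.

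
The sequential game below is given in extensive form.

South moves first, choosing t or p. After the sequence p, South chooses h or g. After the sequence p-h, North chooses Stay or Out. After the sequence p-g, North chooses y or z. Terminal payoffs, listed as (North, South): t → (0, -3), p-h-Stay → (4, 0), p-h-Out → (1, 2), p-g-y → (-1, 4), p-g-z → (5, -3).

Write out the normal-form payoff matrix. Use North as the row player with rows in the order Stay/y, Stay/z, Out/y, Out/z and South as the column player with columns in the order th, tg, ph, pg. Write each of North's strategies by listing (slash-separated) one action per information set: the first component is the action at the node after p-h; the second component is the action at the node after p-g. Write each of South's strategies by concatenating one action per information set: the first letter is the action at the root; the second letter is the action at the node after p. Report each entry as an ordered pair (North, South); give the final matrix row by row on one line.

             th       tg       ph       pg
Stay/y   (0,-3)   (0,-3)    (4,0)   (-1,4)
Stay/z   (0,-3)   (0,-3)    (4,0)   (5,-3)
 Out/y   (0,-3)   (0,-3)    (1,2)   (-1,4)
 Out/z   (0,-3)   (0,-3)    (1,2)   (5,-3)

Stay/y: (0,-3) (0,-3) (4,0) (-1,4) | Stay/z: (0,-3) (0,-3) (4,0) (5,-3) | Out/y: (0,-3) (0,-3) (1,2) (-1,4) | Out/z: (0,-3) (0,-3) (1,2) (5,-3)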